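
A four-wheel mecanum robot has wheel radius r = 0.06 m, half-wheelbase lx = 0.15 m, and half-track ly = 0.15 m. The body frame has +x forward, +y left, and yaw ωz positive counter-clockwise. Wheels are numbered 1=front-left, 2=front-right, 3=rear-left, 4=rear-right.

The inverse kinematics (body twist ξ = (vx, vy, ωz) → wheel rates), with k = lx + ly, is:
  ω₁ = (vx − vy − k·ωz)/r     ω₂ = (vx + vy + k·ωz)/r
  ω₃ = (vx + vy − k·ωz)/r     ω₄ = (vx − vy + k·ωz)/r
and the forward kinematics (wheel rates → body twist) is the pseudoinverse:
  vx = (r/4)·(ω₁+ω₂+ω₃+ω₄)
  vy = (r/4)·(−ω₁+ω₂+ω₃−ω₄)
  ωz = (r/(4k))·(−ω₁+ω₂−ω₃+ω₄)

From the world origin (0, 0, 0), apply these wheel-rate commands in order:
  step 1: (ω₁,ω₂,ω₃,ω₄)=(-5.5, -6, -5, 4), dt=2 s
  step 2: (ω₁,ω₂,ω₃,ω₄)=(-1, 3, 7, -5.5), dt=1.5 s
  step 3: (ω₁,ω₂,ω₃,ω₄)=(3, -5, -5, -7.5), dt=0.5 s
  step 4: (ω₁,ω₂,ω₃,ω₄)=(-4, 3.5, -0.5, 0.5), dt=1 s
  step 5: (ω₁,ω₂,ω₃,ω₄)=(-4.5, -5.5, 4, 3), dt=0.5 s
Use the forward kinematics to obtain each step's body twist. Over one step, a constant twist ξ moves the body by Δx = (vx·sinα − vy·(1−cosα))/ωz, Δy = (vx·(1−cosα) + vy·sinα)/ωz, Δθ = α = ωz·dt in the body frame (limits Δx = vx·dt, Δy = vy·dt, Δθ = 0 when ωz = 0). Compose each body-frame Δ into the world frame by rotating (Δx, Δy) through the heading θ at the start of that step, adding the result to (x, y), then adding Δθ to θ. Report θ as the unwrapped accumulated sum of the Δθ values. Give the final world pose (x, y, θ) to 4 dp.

step 1: ξ=(vx,vy,ωz)=(-0.1875, -0.1425, 0.4250), dt=2.0 → body Δ=(-0.2174, -0.4019, 0.8500) → world pose (-0.2174, -0.4019, 0.8500)
step 2: ξ=(vx,vy,ωz)=(0.0525, 0.2475, -0.4250), dt=1.5 → body Δ=(0.1879, 0.3223, -0.6375) → world pose (-0.3356, -0.0480, 0.2125)
step 3: ξ=(vx,vy,ωz)=(-0.2175, -0.0825, -0.5250), dt=0.5 → body Δ=(-0.1129, -0.0266, -0.2625) → world pose (-0.4403, -0.0978, -0.0500)
step 4: ξ=(vx,vy,ωz)=(-0.0075, 0.0975, 0.4250), dt=1.0 → body Δ=(-0.0277, 0.0930, 0.4250) → world pose (-0.4633, -0.0035, 0.3750)
step 5: ξ=(vx,vy,ωz)=(-0.0450, 0.0000, -0.1000), dt=0.5 → body Δ=(-0.0225, 0.0006, -0.0500) → world pose (-0.4845, -0.0112, 0.3250)

(-0.4845, -0.0112, 0.3250)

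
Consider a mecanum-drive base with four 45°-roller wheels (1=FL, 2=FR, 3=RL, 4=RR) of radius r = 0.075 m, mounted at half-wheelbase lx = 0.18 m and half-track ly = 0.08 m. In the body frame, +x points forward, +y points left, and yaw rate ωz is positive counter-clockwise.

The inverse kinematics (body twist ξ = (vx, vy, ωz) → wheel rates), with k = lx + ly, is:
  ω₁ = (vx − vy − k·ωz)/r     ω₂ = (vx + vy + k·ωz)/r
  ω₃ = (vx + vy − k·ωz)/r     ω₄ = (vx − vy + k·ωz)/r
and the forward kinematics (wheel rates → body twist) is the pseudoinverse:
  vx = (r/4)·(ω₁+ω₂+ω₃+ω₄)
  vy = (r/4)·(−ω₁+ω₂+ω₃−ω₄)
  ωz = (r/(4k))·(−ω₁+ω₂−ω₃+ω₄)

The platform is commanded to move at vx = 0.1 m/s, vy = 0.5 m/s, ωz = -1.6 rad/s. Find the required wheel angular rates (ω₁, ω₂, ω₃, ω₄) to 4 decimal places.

(0.2133, 2.4533, 13.5467, -10.8800)

k = lx + ly = 0.18 + 0.08 = 0.2600;  k·ωz = 0.2600·-1.6 = -0.4160
ω₁ (FL) = (vx − vy − k·ωz)/r = 0.0160/0.075 = 0.2133
ω₂ (FR) = (vx + vy + k·ωz)/r = 0.1840/0.075 = 2.4533
ω₃ (RL) = (vx + vy − k·ωz)/r = 1.0160/0.075 = 13.5467
ω₄ (RR) = (vx − vy + k·ωz)/r = -0.8160/0.075 = -10.8800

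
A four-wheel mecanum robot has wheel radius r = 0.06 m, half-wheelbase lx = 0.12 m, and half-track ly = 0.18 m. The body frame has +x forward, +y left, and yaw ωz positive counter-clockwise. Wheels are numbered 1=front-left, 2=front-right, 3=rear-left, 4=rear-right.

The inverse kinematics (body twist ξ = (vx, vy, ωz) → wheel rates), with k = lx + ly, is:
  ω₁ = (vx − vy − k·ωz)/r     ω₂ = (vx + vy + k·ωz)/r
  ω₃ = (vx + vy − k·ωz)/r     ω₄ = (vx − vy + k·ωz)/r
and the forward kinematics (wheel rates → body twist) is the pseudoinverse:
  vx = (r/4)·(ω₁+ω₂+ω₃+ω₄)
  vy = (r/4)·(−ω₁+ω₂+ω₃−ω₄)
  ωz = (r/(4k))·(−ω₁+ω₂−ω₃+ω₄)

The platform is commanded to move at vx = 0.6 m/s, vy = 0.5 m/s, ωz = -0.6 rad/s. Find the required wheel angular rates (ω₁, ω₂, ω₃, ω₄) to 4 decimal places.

k = lx + ly = 0.12 + 0.18 = 0.3000;  k·ωz = 0.3000·-0.6 = -0.1800
ω₁ (FL) = (vx − vy − k·ωz)/r = 0.2800/0.06 = 4.6667
ω₂ (FR) = (vx + vy + k·ωz)/r = 0.9200/0.06 = 15.3333
ω₃ (RL) = (vx + vy − k·ωz)/r = 1.2800/0.06 = 21.3333
ω₄ (RR) = (vx − vy + k·ωz)/r = -0.0800/0.06 = -1.3333

(4.6667, 15.3333, 21.3333, -1.3333)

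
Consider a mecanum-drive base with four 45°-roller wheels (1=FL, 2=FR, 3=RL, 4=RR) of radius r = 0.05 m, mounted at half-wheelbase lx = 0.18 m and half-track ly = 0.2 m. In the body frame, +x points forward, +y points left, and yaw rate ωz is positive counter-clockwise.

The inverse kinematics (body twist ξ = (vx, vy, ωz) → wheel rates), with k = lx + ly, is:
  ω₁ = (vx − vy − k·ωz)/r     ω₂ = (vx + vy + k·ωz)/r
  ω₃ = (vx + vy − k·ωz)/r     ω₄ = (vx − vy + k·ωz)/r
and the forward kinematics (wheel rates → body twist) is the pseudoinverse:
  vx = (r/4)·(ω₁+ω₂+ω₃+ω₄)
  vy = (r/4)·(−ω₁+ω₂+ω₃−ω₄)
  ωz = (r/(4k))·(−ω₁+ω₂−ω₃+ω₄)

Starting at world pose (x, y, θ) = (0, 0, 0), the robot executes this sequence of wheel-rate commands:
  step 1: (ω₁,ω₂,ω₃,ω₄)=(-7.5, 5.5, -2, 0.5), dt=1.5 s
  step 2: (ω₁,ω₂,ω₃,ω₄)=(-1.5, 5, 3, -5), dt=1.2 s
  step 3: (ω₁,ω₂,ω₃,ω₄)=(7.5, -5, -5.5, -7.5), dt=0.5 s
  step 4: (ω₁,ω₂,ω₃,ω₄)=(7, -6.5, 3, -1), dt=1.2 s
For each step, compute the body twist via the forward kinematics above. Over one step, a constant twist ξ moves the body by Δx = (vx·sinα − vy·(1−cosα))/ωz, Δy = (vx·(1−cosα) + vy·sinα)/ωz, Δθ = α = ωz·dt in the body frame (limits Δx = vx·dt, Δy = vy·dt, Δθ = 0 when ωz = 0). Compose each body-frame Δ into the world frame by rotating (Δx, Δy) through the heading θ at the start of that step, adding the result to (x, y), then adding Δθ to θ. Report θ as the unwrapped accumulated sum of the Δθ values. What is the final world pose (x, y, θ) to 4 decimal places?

step 1: ξ=(vx,vy,ωz)=(-0.0437, 0.1313, 0.5099), dt=1.5 → body Δ=(-0.1311, 0.1543, 0.7648) → world pose (-0.1311, 0.1543, 0.7648)
step 2: ξ=(vx,vy,ωz)=(0.0188, 0.1813, -0.0493), dt=1.2 → body Δ=(0.0289, 0.2167, -0.0592) → world pose (-0.2603, 0.3307, 0.7056)
step 3: ξ=(vx,vy,ωz)=(-0.1313, -0.1313, -0.4770), dt=0.5 → body Δ=(-0.0728, -0.0572, -0.2385) → world pose (-0.2786, 0.2400, 0.4671)
step 4: ξ=(vx,vy,ωz)=(0.0313, -0.1188, -0.5757), dt=1.2 → body Δ=(-0.0127, -0.1439, -0.6908) → world pose (-0.2251, 0.1058, -0.2237)

(-0.2251, 0.1058, -0.2237)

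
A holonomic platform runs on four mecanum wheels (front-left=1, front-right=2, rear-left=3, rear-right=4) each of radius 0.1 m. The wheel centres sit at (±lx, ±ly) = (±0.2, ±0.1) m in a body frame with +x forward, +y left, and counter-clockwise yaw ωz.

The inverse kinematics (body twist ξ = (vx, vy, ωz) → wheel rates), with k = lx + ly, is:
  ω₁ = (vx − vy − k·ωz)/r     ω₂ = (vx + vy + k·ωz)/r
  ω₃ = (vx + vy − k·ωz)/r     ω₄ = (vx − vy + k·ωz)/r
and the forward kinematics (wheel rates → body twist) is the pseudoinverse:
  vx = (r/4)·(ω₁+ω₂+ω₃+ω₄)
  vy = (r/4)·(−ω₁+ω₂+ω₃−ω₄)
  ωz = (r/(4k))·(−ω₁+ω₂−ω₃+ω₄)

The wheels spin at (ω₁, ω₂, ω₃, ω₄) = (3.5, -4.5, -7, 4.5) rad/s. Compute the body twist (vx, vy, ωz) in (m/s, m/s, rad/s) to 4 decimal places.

k = lx + ly = 0.2 + 0.1 = 0.3000
ω₁+ω₂+ω₃+ω₄ = -3.5000  →  vx = (0.1/4)·-3.5000 = -0.0875
−ω₁+ω₂+ω₃−ω₄ = -19.5000  →  vy = (0.1/4)·-19.5000 = -0.4875
−ω₁+ω₂−ω₃+ω₄ = 3.5000  →  ωz = (0.1/1.2000)·3.5000 = 0.2917

(-0.0875, -0.4875, 0.2917)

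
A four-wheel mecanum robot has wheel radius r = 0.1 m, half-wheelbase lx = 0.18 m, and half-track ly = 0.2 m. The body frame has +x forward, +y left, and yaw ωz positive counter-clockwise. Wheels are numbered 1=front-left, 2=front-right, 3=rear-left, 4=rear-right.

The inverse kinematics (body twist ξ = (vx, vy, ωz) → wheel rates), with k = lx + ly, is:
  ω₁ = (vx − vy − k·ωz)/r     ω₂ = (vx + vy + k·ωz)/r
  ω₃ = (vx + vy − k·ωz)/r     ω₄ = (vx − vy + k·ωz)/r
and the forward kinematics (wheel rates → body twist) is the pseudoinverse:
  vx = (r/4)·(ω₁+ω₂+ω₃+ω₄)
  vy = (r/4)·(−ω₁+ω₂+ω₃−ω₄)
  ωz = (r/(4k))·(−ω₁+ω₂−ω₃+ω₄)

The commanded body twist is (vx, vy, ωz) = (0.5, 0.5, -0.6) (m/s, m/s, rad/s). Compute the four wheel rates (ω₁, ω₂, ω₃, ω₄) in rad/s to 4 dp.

k = lx + ly = 0.18 + 0.2 = 0.3800;  k·ωz = 0.3800·-0.6 = -0.2280
ω₁ (FL) = (vx − vy − k·ωz)/r = 0.2280/0.1 = 2.2800
ω₂ (FR) = (vx + vy + k·ωz)/r = 0.7720/0.1 = 7.7200
ω₃ (RL) = (vx + vy − k·ωz)/r = 1.2280/0.1 = 12.2800
ω₄ (RR) = (vx − vy + k·ωz)/r = -0.2280/0.1 = -2.2800

(2.2800, 7.7200, 12.2800, -2.2800)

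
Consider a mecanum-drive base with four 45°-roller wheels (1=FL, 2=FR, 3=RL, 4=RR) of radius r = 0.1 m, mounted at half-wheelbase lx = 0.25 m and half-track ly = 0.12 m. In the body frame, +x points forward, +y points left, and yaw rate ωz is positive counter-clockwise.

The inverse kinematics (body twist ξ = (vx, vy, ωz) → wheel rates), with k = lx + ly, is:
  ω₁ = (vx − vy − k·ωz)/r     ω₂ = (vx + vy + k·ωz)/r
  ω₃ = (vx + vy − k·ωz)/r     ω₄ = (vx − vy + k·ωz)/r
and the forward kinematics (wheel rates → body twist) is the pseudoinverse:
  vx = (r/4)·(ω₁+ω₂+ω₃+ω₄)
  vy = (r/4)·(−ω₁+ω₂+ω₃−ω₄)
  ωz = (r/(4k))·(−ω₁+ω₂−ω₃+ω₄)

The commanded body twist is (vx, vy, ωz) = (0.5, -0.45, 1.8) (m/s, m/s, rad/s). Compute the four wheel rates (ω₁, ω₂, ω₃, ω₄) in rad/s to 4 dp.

(2.8400, 7.1600, -6.1600, 16.1600)

k = lx + ly = 0.25 + 0.12 = 0.3700;  k·ωz = 0.3700·1.8 = 0.6660
ω₁ (FL) = (vx − vy − k·ωz)/r = 0.2840/0.1 = 2.8400
ω₂ (FR) = (vx + vy + k·ωz)/r = 0.7160/0.1 = 7.1600
ω₃ (RL) = (vx + vy − k·ωz)/r = -0.6160/0.1 = -6.1600
ω₄ (RR) = (vx − vy + k·ωz)/r = 1.6160/0.1 = 16.1600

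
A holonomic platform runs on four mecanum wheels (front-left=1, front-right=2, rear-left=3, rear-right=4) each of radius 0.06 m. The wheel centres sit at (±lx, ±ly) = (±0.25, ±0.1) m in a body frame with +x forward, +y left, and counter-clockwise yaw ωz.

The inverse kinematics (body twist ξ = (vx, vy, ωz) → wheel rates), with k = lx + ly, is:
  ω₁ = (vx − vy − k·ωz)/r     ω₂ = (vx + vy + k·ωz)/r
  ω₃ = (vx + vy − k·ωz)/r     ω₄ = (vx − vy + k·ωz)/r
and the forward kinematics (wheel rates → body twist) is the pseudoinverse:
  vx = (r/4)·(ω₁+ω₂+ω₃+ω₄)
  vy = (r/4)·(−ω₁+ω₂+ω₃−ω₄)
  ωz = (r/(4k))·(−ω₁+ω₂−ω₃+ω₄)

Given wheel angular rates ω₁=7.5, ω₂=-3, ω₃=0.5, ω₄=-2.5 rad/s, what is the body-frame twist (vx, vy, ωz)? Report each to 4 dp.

(0.0375, -0.1125, -0.5786)

k = lx + ly = 0.25 + 0.1 = 0.3500
ω₁+ω₂+ω₃+ω₄ = 2.5000  →  vx = (0.06/4)·2.5000 = 0.0375
−ω₁+ω₂+ω₃−ω₄ = -7.5000  →  vy = (0.06/4)·-7.5000 = -0.1125
−ω₁+ω₂−ω₃+ω₄ = -13.5000  →  ωz = (0.06/1.4000)·-13.5000 = -0.5786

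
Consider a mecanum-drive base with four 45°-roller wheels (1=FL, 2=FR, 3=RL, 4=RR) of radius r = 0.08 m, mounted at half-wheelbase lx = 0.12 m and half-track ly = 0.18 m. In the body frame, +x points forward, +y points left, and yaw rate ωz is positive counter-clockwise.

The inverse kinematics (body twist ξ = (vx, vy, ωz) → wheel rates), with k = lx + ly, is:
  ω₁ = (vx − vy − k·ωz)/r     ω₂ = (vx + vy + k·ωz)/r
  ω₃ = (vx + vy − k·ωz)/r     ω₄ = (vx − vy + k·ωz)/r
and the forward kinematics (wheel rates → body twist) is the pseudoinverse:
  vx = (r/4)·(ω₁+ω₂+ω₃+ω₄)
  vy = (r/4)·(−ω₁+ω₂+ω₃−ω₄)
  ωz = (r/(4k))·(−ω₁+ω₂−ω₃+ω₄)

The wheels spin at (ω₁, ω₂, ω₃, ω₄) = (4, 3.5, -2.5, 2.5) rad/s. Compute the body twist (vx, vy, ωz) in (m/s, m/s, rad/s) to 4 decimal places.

(0.1500, -0.1100, 0.3000)

k = lx + ly = 0.12 + 0.18 = 0.3000
ω₁+ω₂+ω₃+ω₄ = 7.5000  →  vx = (0.08/4)·7.5000 = 0.1500
−ω₁+ω₂+ω₃−ω₄ = -5.5000  →  vy = (0.08/4)·-5.5000 = -0.1100
−ω₁+ω₂−ω₃+ω₄ = 4.5000  →  ωz = (0.08/1.2000)·4.5000 = 0.3000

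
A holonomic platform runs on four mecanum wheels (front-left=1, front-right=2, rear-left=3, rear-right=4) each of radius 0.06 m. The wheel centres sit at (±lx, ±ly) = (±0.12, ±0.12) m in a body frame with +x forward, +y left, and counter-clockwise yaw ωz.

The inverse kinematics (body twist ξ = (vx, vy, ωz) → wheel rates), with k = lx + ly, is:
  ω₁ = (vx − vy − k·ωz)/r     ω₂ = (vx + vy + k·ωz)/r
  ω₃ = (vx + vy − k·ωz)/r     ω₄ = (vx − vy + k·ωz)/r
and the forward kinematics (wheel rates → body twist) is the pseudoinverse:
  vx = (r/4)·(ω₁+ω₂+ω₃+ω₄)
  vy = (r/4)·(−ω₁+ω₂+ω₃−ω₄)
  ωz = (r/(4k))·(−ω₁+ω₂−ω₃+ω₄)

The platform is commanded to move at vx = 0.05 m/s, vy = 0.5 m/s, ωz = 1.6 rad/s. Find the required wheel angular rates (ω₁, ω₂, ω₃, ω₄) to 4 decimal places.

k = lx + ly = 0.12 + 0.12 = 0.2400;  k·ωz = 0.2400·1.6 = 0.3840
ω₁ (FL) = (vx − vy − k·ωz)/r = -0.8340/0.06 = -13.9000
ω₂ (FR) = (vx + vy + k·ωz)/r = 0.9340/0.06 = 15.5667
ω₃ (RL) = (vx + vy − k·ωz)/r = 0.1660/0.06 = 2.7667
ω₄ (RR) = (vx − vy + k·ωz)/r = -0.0660/0.06 = -1.1000

(-13.9000, 15.5667, 2.7667, -1.1000)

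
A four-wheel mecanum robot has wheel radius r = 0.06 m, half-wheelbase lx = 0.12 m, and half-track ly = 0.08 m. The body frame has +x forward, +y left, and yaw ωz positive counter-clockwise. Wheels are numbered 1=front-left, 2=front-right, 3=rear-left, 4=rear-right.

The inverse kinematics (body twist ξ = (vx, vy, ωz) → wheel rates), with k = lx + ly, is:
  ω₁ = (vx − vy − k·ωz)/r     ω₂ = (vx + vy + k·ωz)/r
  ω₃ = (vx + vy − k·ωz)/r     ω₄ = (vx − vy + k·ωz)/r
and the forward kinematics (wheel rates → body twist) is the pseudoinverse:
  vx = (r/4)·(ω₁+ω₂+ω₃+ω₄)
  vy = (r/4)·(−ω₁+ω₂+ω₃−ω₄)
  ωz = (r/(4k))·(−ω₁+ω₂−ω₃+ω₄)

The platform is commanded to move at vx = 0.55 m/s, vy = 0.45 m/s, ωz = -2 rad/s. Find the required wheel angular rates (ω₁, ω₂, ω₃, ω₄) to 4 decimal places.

(8.3333, 10.0000, 23.3333, -5.0000)

k = lx + ly = 0.12 + 0.08 = 0.2000;  k·ωz = 0.2000·-2 = -0.4000
ω₁ (FL) = (vx − vy − k·ωz)/r = 0.5000/0.06 = 8.3333
ω₂ (FR) = (vx + vy + k·ωz)/r = 0.6000/0.06 = 10.0000
ω₃ (RL) = (vx + vy − k·ωz)/r = 1.4000/0.06 = 23.3333
ω₄ (RR) = (vx − vy + k·ωz)/r = -0.3000/0.06 = -5.0000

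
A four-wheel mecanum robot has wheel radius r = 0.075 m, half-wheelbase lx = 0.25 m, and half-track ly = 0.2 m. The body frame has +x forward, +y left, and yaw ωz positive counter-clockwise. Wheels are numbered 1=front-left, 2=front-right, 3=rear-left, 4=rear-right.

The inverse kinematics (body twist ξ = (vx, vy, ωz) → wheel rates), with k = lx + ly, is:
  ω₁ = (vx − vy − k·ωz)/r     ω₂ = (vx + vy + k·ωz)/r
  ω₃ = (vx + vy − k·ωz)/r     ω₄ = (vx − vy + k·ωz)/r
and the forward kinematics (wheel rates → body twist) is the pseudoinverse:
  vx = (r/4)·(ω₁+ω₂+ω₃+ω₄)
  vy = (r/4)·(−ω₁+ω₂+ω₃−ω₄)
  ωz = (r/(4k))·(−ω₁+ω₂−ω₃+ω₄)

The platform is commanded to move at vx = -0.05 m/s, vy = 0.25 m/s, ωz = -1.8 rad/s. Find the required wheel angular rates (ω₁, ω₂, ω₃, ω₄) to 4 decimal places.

k = lx + ly = 0.25 + 0.2 = 0.4500;  k·ωz = 0.4500·-1.8 = -0.8100
ω₁ (FL) = (vx − vy − k·ωz)/r = 0.5100/0.075 = 6.8000
ω₂ (FR) = (vx + vy + k·ωz)/r = -0.6100/0.075 = -8.1333
ω₃ (RL) = (vx + vy − k·ωz)/r = 1.0100/0.075 = 13.4667
ω₄ (RR) = (vx − vy + k·ωz)/r = -1.1100/0.075 = -14.8000

(6.8000, -8.1333, 13.4667, -14.8000)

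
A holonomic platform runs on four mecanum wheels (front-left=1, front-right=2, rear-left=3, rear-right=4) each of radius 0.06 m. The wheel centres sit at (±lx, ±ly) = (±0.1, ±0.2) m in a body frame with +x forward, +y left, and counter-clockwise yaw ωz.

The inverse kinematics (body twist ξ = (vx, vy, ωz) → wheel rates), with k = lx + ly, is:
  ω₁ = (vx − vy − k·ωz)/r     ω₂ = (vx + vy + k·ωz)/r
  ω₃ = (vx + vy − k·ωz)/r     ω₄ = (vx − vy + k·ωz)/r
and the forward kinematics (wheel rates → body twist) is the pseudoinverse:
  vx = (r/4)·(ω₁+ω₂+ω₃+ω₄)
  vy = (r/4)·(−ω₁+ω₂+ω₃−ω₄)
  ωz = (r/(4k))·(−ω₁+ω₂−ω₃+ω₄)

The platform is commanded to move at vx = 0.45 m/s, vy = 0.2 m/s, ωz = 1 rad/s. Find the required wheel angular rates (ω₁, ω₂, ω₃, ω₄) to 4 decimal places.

(-0.8333, 15.8333, 5.8333, 9.1667)

k = lx + ly = 0.1 + 0.2 = 0.3000;  k·ωz = 0.3000·1 = 0.3000
ω₁ (FL) = (vx − vy − k·ωz)/r = -0.0500/0.06 = -0.8333
ω₂ (FR) = (vx + vy + k·ωz)/r = 0.9500/0.06 = 15.8333
ω₃ (RL) = (vx + vy − k·ωz)/r = 0.3500/0.06 = 5.8333
ω₄ (RR) = (vx − vy + k·ωz)/r = 0.5500/0.06 = 9.1667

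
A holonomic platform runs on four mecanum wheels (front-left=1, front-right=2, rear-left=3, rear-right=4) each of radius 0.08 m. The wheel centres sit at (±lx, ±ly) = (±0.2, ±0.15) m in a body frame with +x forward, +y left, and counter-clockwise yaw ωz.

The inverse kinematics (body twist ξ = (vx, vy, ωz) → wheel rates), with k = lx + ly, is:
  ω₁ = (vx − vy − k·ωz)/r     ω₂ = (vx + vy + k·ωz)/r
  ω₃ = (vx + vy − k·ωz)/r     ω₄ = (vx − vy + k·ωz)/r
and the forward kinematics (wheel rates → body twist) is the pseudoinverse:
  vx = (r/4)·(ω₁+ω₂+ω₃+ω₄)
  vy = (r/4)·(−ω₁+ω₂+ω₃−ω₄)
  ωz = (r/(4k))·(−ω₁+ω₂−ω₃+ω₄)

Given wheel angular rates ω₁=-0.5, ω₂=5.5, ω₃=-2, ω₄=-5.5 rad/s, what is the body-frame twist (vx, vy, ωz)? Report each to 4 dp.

k = lx + ly = 0.2 + 0.15 = 0.3500
ω₁+ω₂+ω₃+ω₄ = -2.5000  →  vx = (0.08/4)·-2.5000 = -0.0500
−ω₁+ω₂+ω₃−ω₄ = 9.5000  →  vy = (0.08/4)·9.5000 = 0.1900
−ω₁+ω₂−ω₃+ω₄ = 2.5000  →  ωz = (0.08/1.4000)·2.5000 = 0.1429

(-0.0500, 0.1900, 0.1429)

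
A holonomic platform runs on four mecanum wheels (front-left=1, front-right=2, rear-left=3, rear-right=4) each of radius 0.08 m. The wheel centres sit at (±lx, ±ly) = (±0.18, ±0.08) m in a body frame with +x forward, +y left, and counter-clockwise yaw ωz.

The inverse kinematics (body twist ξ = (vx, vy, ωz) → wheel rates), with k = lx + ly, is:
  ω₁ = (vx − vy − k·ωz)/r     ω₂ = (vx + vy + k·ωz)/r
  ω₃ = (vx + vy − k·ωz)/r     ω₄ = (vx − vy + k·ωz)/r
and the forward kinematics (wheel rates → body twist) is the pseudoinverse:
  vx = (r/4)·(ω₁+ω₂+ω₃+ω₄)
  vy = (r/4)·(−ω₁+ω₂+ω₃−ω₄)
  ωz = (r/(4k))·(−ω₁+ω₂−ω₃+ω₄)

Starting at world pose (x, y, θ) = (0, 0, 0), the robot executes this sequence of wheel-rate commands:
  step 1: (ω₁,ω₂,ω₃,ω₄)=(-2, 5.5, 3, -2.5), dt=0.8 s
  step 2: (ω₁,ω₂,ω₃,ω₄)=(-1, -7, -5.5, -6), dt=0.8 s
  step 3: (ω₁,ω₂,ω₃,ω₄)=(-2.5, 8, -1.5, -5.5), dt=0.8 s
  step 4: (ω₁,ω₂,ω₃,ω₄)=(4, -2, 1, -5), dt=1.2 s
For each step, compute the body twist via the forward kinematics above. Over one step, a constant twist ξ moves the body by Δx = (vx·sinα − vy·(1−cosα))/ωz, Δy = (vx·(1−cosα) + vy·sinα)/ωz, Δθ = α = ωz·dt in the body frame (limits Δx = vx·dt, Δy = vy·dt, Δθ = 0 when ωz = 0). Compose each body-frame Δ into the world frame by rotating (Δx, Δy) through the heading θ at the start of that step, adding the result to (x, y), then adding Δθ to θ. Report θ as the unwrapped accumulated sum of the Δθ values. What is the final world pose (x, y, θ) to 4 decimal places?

step 1: ξ=(vx,vy,ωz)=(0.0800, 0.2600, 0.1538), dt=0.8 → body Δ=(0.0511, 0.2114, 0.1231) → world pose (0.0511, 0.2114, 0.1231)
step 2: ξ=(vx,vy,ωz)=(-0.3900, -0.1100, -0.5000), dt=0.8 → body Δ=(-0.3211, -0.0241, -0.4000) → world pose (-0.2647, 0.1481, -0.2769)
step 3: ξ=(vx,vy,ωz)=(-0.0300, 0.2900, 0.5000), dt=0.8 → body Δ=(-0.0691, 0.2211, 0.4000) → world pose (-0.2707, 0.3797, 0.1231)
step 4: ξ=(vx,vy,ωz)=(-0.0400, 0.0000, -0.9231), dt=1.2 → body Δ=(-0.0388, 0.0240, -1.1077) → world pose (-0.3121, 0.3987, -0.9846)

(-0.3121, 0.3987, -0.9846)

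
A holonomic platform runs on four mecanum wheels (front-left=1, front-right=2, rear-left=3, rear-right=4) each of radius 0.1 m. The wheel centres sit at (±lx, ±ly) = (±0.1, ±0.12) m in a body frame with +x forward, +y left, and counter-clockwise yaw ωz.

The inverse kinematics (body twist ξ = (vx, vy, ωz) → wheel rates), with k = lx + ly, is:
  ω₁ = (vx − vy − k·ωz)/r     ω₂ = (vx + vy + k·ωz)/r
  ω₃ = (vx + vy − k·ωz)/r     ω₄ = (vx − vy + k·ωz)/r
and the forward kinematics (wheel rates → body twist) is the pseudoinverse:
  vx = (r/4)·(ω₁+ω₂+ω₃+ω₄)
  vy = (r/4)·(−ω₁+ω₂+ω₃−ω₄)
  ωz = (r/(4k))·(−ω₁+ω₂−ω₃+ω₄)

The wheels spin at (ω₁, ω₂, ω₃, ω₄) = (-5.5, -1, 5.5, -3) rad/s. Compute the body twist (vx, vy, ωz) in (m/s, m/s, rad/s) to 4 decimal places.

(-0.1000, 0.3250, -0.4545)

k = lx + ly = 0.1 + 0.12 = 0.2200
ω₁+ω₂+ω₃+ω₄ = -4.0000  →  vx = (0.1/4)·-4.0000 = -0.1000
−ω₁+ω₂+ω₃−ω₄ = 13.0000  →  vy = (0.1/4)·13.0000 = 0.3250
−ω₁+ω₂−ω₃+ω₄ = -4.0000  →  ωz = (0.1/0.8800)·-4.0000 = -0.4545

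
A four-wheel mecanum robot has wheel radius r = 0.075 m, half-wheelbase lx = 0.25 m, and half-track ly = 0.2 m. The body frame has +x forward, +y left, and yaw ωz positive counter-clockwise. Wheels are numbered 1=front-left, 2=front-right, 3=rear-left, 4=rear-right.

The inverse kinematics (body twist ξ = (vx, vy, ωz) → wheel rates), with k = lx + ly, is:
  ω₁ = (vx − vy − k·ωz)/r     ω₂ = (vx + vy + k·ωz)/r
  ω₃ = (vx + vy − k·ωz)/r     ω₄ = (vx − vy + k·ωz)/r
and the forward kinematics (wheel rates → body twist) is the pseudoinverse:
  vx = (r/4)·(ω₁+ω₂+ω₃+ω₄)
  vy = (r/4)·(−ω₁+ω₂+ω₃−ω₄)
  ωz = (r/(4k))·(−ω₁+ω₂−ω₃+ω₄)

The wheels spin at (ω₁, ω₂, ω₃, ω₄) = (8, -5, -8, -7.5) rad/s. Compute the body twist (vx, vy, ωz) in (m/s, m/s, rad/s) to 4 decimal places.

(-0.2344, -0.2531, -0.5208)

k = lx + ly = 0.25 + 0.2 = 0.4500
ω₁+ω₂+ω₃+ω₄ = -12.5000  →  vx = (0.075/4)·-12.5000 = -0.2344
−ω₁+ω₂+ω₃−ω₄ = -13.5000  →  vy = (0.075/4)·-13.5000 = -0.2531
−ω₁+ω₂−ω₃+ω₄ = -12.5000  →  ωz = (0.075/1.8000)·-12.5000 = -0.5208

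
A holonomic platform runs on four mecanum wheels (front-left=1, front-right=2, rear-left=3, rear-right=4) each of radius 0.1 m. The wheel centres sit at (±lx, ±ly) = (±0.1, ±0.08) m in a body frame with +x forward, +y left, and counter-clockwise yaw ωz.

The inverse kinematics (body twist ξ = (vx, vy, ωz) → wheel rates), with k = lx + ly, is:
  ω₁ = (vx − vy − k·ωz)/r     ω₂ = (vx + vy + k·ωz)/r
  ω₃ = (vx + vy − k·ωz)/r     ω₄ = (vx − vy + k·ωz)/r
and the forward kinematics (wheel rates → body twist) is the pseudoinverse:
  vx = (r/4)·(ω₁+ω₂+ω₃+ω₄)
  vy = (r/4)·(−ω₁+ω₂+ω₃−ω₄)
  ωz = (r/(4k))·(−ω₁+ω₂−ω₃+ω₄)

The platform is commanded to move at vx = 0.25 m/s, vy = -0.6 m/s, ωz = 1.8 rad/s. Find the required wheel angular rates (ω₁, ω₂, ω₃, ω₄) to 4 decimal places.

k = lx + ly = 0.1 + 0.08 = 0.1800;  k·ωz = 0.1800·1.8 = 0.3240
ω₁ (FL) = (vx − vy − k·ωz)/r = 0.5260/0.1 = 5.2600
ω₂ (FR) = (vx + vy + k·ωz)/r = -0.0260/0.1 = -0.2600
ω₃ (RL) = (vx + vy − k·ωz)/r = -0.6740/0.1 = -6.7400
ω₄ (RR) = (vx − vy + k·ωz)/r = 1.1740/0.1 = 11.7400

(5.2600, -0.2600, -6.7400, 11.7400)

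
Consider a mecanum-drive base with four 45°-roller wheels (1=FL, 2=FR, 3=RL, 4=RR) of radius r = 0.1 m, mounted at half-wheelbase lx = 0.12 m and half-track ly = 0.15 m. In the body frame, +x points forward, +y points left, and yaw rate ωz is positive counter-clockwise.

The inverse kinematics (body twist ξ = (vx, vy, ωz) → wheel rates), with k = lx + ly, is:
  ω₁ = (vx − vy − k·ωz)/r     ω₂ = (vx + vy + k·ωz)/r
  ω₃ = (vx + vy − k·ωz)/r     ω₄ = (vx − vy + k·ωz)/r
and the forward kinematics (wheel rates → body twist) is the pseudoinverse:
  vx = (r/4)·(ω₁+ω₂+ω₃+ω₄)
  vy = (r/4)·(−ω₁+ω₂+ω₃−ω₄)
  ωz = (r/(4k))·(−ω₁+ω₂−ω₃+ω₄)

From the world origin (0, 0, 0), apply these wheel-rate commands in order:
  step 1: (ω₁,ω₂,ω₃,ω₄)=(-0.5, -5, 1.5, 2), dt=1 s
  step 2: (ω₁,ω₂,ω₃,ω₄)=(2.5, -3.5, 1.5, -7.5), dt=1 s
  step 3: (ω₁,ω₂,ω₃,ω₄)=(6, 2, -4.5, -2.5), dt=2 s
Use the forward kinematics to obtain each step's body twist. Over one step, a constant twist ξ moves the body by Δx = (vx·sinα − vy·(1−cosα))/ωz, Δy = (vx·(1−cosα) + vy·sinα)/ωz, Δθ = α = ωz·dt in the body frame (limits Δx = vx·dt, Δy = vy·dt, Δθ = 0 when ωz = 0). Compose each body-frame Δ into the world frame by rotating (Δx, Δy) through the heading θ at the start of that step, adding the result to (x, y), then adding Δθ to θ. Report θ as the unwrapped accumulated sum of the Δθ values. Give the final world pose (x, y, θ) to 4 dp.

step 1: ξ=(vx,vy,ωz)=(-0.0500, -0.1250, -0.3704), dt=1.0 → body Δ=(-0.0717, -0.1130, -0.3704) → world pose (-0.0717, -0.1130, -0.3704)
step 2: ξ=(vx,vy,ωz)=(-0.1750, 0.0750, -1.3889), dt=1.0 → body Δ=(-0.0797, 0.1563, -1.3889) → world pose (-0.0895, 0.0616, -1.7593)
step 3: ξ=(vx,vy,ωz)=(0.0250, -0.1500, -0.1852), dt=2.0 → body Δ=(-0.0061, -0.3023, -0.3704) → world pose (-0.3853, 0.1241, -2.1296)

(-0.3853, 0.1241, -2.1296)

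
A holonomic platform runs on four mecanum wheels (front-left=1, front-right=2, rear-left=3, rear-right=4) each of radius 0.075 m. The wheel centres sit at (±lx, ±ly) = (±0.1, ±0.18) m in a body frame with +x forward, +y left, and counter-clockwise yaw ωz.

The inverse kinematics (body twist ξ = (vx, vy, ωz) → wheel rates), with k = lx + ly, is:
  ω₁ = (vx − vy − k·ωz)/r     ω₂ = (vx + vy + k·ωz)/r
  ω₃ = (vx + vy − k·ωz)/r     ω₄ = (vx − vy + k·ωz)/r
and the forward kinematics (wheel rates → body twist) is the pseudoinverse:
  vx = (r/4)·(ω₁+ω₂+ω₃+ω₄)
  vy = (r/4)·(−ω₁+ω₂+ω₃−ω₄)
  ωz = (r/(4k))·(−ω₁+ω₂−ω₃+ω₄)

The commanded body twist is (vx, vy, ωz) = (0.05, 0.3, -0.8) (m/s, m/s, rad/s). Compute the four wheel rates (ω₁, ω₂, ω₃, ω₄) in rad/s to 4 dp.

k = lx + ly = 0.1 + 0.18 = 0.2800;  k·ωz = 0.2800·-0.8 = -0.2240
ω₁ (FL) = (vx − vy − k·ωz)/r = -0.0260/0.075 = -0.3467
ω₂ (FR) = (vx + vy + k·ωz)/r = 0.1260/0.075 = 1.6800
ω₃ (RL) = (vx + vy − k·ωz)/r = 0.5740/0.075 = 7.6533
ω₄ (RR) = (vx − vy + k·ωz)/r = -0.4740/0.075 = -6.3200

(-0.3467, 1.6800, 7.6533, -6.3200)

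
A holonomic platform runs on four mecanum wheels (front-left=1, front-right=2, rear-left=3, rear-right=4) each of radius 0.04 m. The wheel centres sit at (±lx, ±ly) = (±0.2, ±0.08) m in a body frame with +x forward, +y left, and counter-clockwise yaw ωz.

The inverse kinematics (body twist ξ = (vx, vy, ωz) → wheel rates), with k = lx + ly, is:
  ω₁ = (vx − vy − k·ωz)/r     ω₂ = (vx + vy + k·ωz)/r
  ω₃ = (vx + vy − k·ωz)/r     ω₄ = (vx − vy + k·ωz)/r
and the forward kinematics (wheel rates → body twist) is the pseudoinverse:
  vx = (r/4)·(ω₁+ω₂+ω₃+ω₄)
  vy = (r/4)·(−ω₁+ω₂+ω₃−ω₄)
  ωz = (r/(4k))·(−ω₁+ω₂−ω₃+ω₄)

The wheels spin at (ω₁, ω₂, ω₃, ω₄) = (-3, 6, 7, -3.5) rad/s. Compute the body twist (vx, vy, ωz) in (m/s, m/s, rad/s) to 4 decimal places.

(0.0650, 0.1950, -0.0536)

k = lx + ly = 0.2 + 0.08 = 0.2800
ω₁+ω₂+ω₃+ω₄ = 6.5000  →  vx = (0.04/4)·6.5000 = 0.0650
−ω₁+ω₂+ω₃−ω₄ = 19.5000  →  vy = (0.04/4)·19.5000 = 0.1950
−ω₁+ω₂−ω₃+ω₄ = -1.5000  →  ωz = (0.04/1.1200)·-1.5000 = -0.0536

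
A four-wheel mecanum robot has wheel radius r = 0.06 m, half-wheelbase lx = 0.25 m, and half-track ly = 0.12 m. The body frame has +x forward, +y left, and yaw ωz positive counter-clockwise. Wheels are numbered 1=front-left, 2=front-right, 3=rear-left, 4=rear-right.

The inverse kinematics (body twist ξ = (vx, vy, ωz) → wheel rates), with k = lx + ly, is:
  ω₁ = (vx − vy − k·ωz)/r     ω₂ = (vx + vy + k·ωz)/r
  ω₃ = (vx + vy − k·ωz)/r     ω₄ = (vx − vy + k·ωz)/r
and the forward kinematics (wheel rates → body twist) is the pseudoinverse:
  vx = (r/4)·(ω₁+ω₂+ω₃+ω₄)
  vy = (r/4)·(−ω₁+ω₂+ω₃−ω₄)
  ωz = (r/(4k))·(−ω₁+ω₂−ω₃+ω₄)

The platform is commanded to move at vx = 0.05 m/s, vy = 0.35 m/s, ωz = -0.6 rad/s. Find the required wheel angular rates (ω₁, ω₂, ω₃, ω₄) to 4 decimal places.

k = lx + ly = 0.25 + 0.12 = 0.3700;  k·ωz = 0.3700·-0.6 = -0.2220
ω₁ (FL) = (vx − vy − k·ωz)/r = -0.0780/0.06 = -1.3000
ω₂ (FR) = (vx + vy + k·ωz)/r = 0.1780/0.06 = 2.9667
ω₃ (RL) = (vx + vy − k·ωz)/r = 0.6220/0.06 = 10.3667
ω₄ (RR) = (vx − vy + k·ωz)/r = -0.5220/0.06 = -8.7000

(-1.3000, 2.9667, 10.3667, -8.7000)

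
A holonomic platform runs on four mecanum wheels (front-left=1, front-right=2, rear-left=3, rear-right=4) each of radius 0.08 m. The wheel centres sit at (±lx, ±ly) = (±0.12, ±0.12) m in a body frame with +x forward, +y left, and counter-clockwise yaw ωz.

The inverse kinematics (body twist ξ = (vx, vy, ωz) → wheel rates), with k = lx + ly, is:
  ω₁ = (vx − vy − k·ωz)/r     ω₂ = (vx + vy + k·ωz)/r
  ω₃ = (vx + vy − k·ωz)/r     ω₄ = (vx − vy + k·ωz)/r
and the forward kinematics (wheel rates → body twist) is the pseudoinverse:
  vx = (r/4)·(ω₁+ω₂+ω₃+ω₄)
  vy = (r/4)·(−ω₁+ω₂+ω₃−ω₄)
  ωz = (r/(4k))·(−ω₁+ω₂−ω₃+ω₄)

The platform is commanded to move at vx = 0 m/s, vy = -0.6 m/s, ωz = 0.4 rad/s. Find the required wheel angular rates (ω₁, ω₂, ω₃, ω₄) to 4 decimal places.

(6.3000, -6.3000, -8.7000, 8.7000)

k = lx + ly = 0.12 + 0.12 = 0.2400;  k·ωz = 0.2400·0.4 = 0.0960
ω₁ (FL) = (vx − vy − k·ωz)/r = 0.5040/0.08 = 6.3000
ω₂ (FR) = (vx + vy + k·ωz)/r = -0.5040/0.08 = -6.3000
ω₃ (RL) = (vx + vy − k·ωz)/r = -0.6960/0.08 = -8.7000
ω₄ (RR) = (vx − vy + k·ωz)/r = 0.6960/0.08 = 8.7000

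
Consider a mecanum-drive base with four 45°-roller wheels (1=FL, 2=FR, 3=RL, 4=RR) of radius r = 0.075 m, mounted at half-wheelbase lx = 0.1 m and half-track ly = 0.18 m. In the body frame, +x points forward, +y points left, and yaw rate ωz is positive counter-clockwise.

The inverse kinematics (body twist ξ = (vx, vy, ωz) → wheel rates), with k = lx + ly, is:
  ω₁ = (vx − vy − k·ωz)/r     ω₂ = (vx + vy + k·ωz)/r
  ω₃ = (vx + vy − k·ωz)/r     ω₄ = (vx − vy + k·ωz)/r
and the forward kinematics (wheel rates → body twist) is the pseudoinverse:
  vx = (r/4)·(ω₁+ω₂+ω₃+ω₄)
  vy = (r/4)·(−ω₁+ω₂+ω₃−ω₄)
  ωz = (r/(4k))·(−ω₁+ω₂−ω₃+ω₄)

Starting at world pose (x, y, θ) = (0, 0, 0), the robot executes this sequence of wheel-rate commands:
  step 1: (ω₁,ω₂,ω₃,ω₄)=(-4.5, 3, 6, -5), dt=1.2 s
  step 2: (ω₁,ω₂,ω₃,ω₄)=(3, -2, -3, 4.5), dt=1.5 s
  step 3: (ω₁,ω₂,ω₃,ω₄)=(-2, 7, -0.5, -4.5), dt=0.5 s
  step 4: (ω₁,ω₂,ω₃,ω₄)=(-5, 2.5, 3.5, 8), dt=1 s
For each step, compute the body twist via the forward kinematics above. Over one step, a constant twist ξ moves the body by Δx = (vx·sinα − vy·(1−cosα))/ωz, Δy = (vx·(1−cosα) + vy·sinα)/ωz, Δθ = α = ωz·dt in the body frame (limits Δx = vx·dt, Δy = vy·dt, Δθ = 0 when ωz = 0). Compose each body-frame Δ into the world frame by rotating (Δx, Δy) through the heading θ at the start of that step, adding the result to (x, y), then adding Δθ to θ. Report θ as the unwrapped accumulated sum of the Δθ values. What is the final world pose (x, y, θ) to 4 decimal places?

(0.1683, 0.3079, 0.9408)

step 1: ξ=(vx,vy,ωz)=(-0.0094, 0.3469, -0.2344), dt=1.2 → body Δ=(0.0470, 0.4124, -0.2812) → world pose (0.0470, 0.4124, -0.2812)
step 2: ξ=(vx,vy,ωz)=(0.0469, -0.2344, 0.1674), dt=1.5 → body Δ=(0.1135, -0.3391, 0.2511) → world pose (0.0620, 0.0551, -0.0301)
step 3: ξ=(vx,vy,ωz)=(0.0000, 0.2437, 0.3348), dt=0.5 → body Δ=(-0.0102, 0.1213, 0.1674) → world pose (0.0554, 0.1766, 0.1373)
step 4: ξ=(vx,vy,ωz)=(0.1688, 0.0563, 0.8036), dt=1.0 → body Δ=(0.1298, 0.1146, 0.8036) → world pose (0.1683, 0.3079, 0.9408)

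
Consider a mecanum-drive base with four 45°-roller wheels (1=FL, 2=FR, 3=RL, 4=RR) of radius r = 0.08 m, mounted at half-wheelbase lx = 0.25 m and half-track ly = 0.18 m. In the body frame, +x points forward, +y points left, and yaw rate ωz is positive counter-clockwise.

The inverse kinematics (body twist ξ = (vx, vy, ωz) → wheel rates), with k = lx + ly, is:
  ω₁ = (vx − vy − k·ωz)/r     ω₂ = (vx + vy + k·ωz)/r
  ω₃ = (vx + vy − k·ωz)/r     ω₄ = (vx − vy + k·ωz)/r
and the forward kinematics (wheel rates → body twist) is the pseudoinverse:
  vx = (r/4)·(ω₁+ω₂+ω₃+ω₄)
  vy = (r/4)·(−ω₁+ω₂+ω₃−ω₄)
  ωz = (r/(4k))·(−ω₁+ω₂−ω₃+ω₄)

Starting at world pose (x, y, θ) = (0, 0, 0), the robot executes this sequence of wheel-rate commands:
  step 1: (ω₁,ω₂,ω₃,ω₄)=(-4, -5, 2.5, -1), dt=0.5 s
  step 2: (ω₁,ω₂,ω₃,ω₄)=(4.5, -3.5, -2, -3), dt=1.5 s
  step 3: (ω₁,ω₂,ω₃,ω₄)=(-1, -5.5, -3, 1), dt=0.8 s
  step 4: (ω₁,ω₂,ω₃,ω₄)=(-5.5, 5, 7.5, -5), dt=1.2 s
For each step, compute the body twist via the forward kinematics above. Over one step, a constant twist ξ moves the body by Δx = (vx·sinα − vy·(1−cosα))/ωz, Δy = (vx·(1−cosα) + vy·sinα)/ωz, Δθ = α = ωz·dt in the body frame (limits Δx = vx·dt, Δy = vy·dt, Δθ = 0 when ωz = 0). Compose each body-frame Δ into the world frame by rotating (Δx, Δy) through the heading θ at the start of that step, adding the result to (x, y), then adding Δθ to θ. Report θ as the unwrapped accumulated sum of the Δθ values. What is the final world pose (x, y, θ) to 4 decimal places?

step 1: ξ=(vx,vy,ωz)=(-0.1500, 0.0500, -0.2093), dt=0.5 → body Δ=(-0.0736, 0.0289, -0.1047) → world pose (-0.0736, 0.0289, -0.1047)
step 2: ξ=(vx,vy,ωz)=(-0.0800, -0.1400, -0.4186), dt=1.5 → body Δ=(-0.1761, -0.1600, -0.6279) → world pose (-0.2654, -0.1119, -0.7326)
step 3: ξ=(vx,vy,ωz)=(-0.1700, -0.1700, -0.0233), dt=0.8 → body Δ=(-0.1373, -0.1347, -0.0186) → world pose (-0.4575, -0.1202, -0.7512)
step 4: ξ=(vx,vy,ωz)=(0.0400, 0.4600, -0.0930), dt=1.2 → body Δ=(0.0787, 0.5482, -0.1116) → world pose (-0.0259, 0.2267, -0.8628)

(-0.0259, 0.2267, -0.8628)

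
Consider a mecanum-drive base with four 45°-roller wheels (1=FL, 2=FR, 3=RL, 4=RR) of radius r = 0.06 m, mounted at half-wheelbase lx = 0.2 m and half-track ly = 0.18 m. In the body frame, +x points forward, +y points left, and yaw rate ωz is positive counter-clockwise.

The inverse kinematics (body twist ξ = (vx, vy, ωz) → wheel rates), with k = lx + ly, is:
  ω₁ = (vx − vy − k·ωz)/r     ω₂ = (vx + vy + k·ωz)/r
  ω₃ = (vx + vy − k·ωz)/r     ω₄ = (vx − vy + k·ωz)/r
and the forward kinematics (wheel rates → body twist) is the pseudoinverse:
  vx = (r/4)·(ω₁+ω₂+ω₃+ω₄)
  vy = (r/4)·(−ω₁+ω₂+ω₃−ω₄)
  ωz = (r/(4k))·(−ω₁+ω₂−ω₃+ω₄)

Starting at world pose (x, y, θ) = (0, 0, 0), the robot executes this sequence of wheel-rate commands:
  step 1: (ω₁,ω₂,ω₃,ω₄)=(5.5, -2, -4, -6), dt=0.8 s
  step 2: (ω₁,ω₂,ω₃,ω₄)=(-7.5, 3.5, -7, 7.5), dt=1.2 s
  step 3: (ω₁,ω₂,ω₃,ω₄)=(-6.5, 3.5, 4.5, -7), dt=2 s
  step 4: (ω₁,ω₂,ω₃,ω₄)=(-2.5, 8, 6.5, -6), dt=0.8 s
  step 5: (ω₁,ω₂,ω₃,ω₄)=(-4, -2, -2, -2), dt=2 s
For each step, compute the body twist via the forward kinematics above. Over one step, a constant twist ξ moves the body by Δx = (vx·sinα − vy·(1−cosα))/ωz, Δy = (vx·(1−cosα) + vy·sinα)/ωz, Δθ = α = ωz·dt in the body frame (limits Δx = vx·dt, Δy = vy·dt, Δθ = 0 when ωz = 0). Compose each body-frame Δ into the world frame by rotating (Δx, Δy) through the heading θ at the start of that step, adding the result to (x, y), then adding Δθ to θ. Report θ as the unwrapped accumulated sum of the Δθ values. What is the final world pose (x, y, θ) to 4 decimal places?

step 1: ξ=(vx,vy,ωz)=(-0.0975, -0.0825, -0.3750), dt=0.8 → body Δ=(-0.0867, -0.0534, -0.3000) → world pose (-0.0867, -0.0534, -0.3000)
step 2: ξ=(vx,vy,ωz)=(-0.0525, -0.0525, 1.0066), dt=1.2 → body Δ=(-0.0151, -0.0824, 1.2079) → world pose (-0.1255, -0.1277, 0.9079)
step 3: ξ=(vx,vy,ωz)=(-0.0825, 0.3225, -0.0592), dt=2.0 → body Δ=(-0.1265, 0.6533, -0.1184) → world pose (-0.7182, 0.1747, 0.7895)
step 4: ξ=(vx,vy,ωz)=(0.0900, 0.3450, -0.0789), dt=0.8 → body Δ=(0.0807, 0.2735, -0.0632) → world pose (-0.8556, 0.4246, 0.7263)
step 5: ξ=(vx,vy,ωz)=(-0.1500, 0.0300, 0.0789), dt=2.0 → body Δ=(-0.3035, 0.0361, 0.1579) → world pose (-1.1065, 0.2500, 0.8842)

(-1.1065, 0.2500, 0.8842)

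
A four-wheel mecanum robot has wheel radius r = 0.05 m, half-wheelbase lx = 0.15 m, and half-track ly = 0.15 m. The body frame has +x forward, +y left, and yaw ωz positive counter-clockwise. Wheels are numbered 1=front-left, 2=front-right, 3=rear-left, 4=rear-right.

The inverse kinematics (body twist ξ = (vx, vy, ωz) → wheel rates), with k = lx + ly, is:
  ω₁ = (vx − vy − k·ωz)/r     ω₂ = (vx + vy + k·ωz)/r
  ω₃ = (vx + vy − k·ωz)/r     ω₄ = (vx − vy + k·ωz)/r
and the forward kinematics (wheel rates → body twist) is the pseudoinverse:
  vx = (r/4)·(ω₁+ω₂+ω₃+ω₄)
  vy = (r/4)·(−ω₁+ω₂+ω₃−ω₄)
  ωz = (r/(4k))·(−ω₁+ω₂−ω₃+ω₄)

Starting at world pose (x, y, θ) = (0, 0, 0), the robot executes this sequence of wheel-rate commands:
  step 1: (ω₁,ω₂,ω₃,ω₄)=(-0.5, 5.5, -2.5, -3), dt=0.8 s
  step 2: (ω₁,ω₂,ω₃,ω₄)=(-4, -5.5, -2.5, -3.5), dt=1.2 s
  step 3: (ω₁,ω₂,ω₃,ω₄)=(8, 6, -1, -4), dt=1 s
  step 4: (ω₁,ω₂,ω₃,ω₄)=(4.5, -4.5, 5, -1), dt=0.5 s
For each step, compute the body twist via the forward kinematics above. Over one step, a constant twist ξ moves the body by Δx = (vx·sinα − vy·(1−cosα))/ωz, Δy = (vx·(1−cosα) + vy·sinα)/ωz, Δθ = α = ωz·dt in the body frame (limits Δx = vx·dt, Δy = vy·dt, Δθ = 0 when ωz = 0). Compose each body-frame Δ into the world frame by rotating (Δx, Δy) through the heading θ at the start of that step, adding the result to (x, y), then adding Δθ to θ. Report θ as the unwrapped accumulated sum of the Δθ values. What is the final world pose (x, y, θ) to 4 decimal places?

(-0.1098, 0.0107, -0.4625)

step 1: ξ=(vx,vy,ωz)=(-0.0063, 0.0813, 0.2292), dt=0.8 → body Δ=(-0.0109, 0.0642, 0.1833) → world pose (-0.0109, 0.0642, 0.1833)
step 2: ξ=(vx,vy,ωz)=(-0.1938, -0.0062, -0.1042), dt=1.2 → body Δ=(-0.2324, 0.0070, -0.1250) → world pose (-0.2407, 0.0287, 0.0583)
step 3: ξ=(vx,vy,ωz)=(0.1125, 0.0125, -0.2083), dt=1.0 → body Δ=(0.1130, 0.0007, -0.2083) → world pose (-0.1279, 0.0361, -0.1500)
step 4: ξ=(vx,vy,ωz)=(0.0500, -0.0375, -0.6250), dt=0.5 → body Δ=(0.0217, -0.0223, -0.3125) → world pose (-0.1098, 0.0107, -0.4625)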